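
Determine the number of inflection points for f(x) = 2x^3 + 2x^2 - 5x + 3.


Inflection points occur where f''(x) = 0 and concavity changes.
f(x) = 2x^3 + 2x^2 - 5x + 3
f'(x) = 6x^2 + 4x - 5
f''(x) = 12x + 4
Set f''(x) = 0:
12x + 4 = 0
x = -4 / 12 = -1/3
Since f''(x) is linear (degree 1), it changes sign at this point.
Therefore there is exactly 1 inflection point.

1


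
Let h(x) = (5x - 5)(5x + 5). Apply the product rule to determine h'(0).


Let u(x) = 5x - 5 and v(x) = 5x + 5
u'(x) = 5
v'(x) = 5
Product rule: h'(x) = u'(x)*v(x) + u(x)*v'(x)
= 5 * (5x + 5) + (5x - 5) * 5
At x = 0:
u(0) = 5 * 0 - 5 = -5
v(0) = 5 * 0 + 5 = 5
h'(0) = 5 * 5 + (-5) * 5
= 25 - 25
= 0

0


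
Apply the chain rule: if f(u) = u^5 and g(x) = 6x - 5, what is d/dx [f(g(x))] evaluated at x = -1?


Using the chain rule: (f(g(x)))' = f'(g(x)) * g'(x)
First, find g(-1):
g(-1) = 6 * (-1) - 5 = -11
Next, f'(u) = 5u^4
And g'(x) = 6
So f'(g(-1)) * g'(-1)
= 5 * (-11)^4 * 6
= 5 * 14641 * 6
= 439230

439230


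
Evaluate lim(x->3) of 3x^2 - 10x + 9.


Since polynomials are continuous, we use direct substitution.
lim(x->3) of 3x^2 - 10x + 9
= 3 * 3^2 - 10 * 3 + 9
= 27 - 30 + 9
= 6

6


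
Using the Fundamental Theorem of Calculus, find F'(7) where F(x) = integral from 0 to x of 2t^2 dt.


By the Fundamental Theorem of Calculus (Part 1):
If F(x) = integral from 0 to x of f(t) dt, then F'(x) = f(x)
Here f(t) = 2t^2
So F'(x) = 2x^2
Evaluate at x = 7:
F'(7) = 2 * 7^2
= 2 * 49
= 98

98


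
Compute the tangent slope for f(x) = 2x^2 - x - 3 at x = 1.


The slope of the tangent line equals f'(x) at the point.
f(x) = 2x^2 - x - 3
f'(x) = 4x - 1
At x = 1:
f'(1) = 4 * 1 - 1
= 4 - 1
= 3

3


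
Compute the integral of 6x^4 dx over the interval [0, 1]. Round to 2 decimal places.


Find the antiderivative of 6x^4:
F(x) = 6/5 * x^5
Apply the Fundamental Theorem of Calculus:
F(1) - F(0)
= 6/5 * 1^5 - 6/5 * 0^5
= 6/5 * (1 - 0)
= 6/5 * 1
= 6/5 = 1.20

1.20


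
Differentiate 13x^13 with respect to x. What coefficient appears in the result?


We apply the power rule: d/dx [ax^n] = a*n * x^(n-1)
d/dx [13x^13]
= 13 * 13 * x^(13-1)
= 169x^12
The coefficient is 169

169


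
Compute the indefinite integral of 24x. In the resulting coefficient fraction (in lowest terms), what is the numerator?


Apply the power rule for integration:
integral of ax^n dx = a/(n+1) * x^(n+1) + C
integral of 24x dx
= 24/2 * x^2 + C
= 12 * x^2 + C
The coefficient in lowest terms is 12 = 12/1, so its numerator is 12

12


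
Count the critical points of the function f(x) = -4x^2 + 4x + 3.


Find where f'(x) = 0:
f'(x) = -8x + 4
Set f'(x) = 0:
-8x + 4 = 0
x = -4 / (-8) = 1/2
This is a linear equation in x, so there is exactly one solution.
Number of critical points: 1

1


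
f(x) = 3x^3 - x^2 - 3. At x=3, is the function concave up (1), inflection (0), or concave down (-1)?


Concavity is determined by the sign of f''(x).
f(x) = 3x^3 - x^2 - 3
f'(x) = 9x^2 - 2x
f''(x) = 18x - 2
f''(3) = 18 * 3 - 2
= 54 - 2
= 52
Since f''(3) > 0, the function is concave up (1)

1


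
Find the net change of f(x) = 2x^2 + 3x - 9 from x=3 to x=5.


Net change = f(b) - f(a)
f(x) = 2x^2 + 3x - 9
Compute f(5):
f(5) = 2 * 5^2 + 3 * 5 - 9
= 50 + 15 - 9
= 56
Compute f(3):
f(3) = 2 * 3^2 + 3 * 3 - 9
= 18 + 9 - 9
= 18
Net change = 56 - 18 = 38

38


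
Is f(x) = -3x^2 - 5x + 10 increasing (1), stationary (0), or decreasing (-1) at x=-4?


Compute f'(x) to determine behavior:
f'(x) = -6x - 5
f'(-4) = -6 * (-4) - 5
= 24 - 5
= 19
Since f'(-4) > 0, the function is increasing (1)

1


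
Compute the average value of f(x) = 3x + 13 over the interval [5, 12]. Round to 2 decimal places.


Average value = 1/(b-a) * integral from a to b of f(x) dx
First compute the integral of 3x + 13:
F(x) = (3/2)x^2 + 13x
F(12) = 3/2 * 144 + 13 * 12 = 372
F(5) = 3/2 * 25 + 13 * 5 = 205/2
Integral = 372 - 205/2 = 539/2
Average = (539/2) / (12 - 5) = (539/2) / 7
= 77/2 = 38.50

38.50


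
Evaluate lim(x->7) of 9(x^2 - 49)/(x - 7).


Direct substitution gives 0/0, so we factor the numerator.
Factor: 9(x^2 - 49) = 9 * (x - 7)(x + 7)
Cancel the common factor (x - 7):
9(x^2 - 49)/(x - 7) = 9 * (x + 7)
Now substitute x = 7:
= 9 * (7 + 7) = 126

126


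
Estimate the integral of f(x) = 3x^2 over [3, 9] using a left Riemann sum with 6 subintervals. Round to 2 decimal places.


Left Riemann sum uses left endpoints of each subinterval.
Interval: [3, 9], n = 6
dx = (9 - 3) / 6 = 1
Left endpoints: [3, 4, 5, 6, 7, 8]
f values: [27, 48, 75, 108, 147, 192]
Sum = dx * (sum of f values)
= 1 * 597
= 597 = 597.00

597.00


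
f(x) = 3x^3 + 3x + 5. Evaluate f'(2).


Differentiate f(x) = 3x^3 + 3x + 5 term by term:
f'(x) = 9x^2 + 3
Substitute x = 2:
f'(2) = 9 * 2^2 + 0 * 2 + 3
= 36 + 0 + 3
= 39

39


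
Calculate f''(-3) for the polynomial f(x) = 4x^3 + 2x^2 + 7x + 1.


First derivative:
f'(x) = 12x^2 + 4x + 7
Second derivative:
f''(x) = 24x + 4
Substitute x = -3:
f''(-3) = 24 * (-3) + 4
= -72 + 4
= -68

-68


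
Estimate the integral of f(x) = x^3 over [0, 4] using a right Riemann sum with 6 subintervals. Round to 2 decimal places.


Right Riemann sum uses right endpoints of each subinterval.
Interval: [0, 4], n = 6
dx = (4 - 0) / 6 = 2/3
Right endpoints: [2/3, 4/3, 2, 8/3, 10/3, 4]
f values: [8/27, 64/27, 8, 512/27, 1000/27, 64]
Sum = dx * (sum of f values)
= 2/3 * 392/3
= 784/9 ≈ 87.11

87.11


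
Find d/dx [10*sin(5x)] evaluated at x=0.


Apply the chain rule to differentiate 10*sin(5x):
d/dx [10*sin(5x)]
= 10 * cos(5x) * d/dx(5x)
= 10 * 5 * cos(5x)
= 50 * cos(5x)
Evaluate at x = 0:
= 50 * cos(0)
= 50 * 1
= 50

50


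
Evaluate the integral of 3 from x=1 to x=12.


The integral of a constant k over [a, b] equals k * (b - a).
integral from 1 to 12 of 3 dx
= 3 * (12 - 1)
= 3 * 11
= 33

33


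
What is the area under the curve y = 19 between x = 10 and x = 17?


The area under a constant function y = 19 is a rectangle.
Width = 17 - 10 = 7
Height = 19
Area = width * height
= 7 * 19
= 133

133


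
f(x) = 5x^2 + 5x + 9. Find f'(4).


Differentiate term by term using power and sum rules:
f(x) = 5x^2 + 5x + 9
f'(x) = 10x + 5
Substitute x = 4:
f'(4) = 10 * 4 + 5
= 40 + 5
= 45

45


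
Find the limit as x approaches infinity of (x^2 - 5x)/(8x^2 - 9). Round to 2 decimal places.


For limits at infinity with equal-degree polynomials,
we compare leading coefficients.
Numerator leading term: x^2
Denominator leading term: 8x^2
Divide both by x^2:
lim = (1 - 5/x) / (8 - 9/x^2)
As x -> infinity, the 1/x and 1/x^2 terms vanish:
= 1/8 ≈ 0.13

0.13


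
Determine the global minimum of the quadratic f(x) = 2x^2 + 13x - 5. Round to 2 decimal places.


For a quadratic f(x) = ax^2 + bx + c with a > 0, the minimum is at the vertex.
Vertex x-coordinate: x = -b/(2a)
x = -(13) / (2 * 2)
x = -13/4
Substitute back to find the minimum value:
f(-13/4) = 2 * (-13/4)^2 + 13 * (-13/4) - 5
= 169/8 - 169/4 - 5
= -209/8 ≈ -26.13

-26.13


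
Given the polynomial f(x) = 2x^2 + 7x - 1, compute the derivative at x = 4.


Differentiate term by term using power and sum rules:
f(x) = 2x^2 + 7x - 1
f'(x) = 4x + 7
Substitute x = 4:
f'(4) = 4 * 4 + 7
= 16 + 7
= 23

23


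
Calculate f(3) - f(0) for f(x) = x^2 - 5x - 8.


Net change = f(b) - f(a)
f(x) = x^2 - 5x - 8
Compute f(3):
f(3) = 1 * 3^2 - 5 * 3 - 8
= 9 - 15 - 8
= -14
Compute f(0):
f(0) = 1 * 0^2 - 5 * 0 - 8
= 0 + 0 - 8
= -8
Net change = -14 - (-8) = -6

-6


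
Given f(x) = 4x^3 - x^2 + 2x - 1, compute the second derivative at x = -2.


First derivative:
f'(x) = 12x^2 - 2x + 2
Second derivative:
f''(x) = 24x - 2
Substitute x = -2:
f''(-2) = 24 * (-2) - 2
= -48 - 2
= -50

-50


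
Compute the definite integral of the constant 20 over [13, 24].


The integral of a constant k over [a, b] equals k * (b - a).
integral from 13 to 24 of 20 dx
= 20 * (24 - 13)
= 20 * 11
= 220

220


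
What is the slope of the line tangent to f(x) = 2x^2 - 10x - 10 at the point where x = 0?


The slope of the tangent line equals f'(x) at the point.
f(x) = 2x^2 - 10x - 10
f'(x) = 4x - 10
At x = 0:
f'(0) = 4 * 0 - 10
= 0 - 10
= -10

-10


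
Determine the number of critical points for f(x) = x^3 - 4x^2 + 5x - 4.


Find where f'(x) = 0:
f(x) = x^3 - 4x^2 + 5x - 4
f'(x) = 3x^2 - 8x + 5
This is a quadratic in x. Use the discriminant to count real roots.
Discriminant = (-8)^2 - 4 * 3 * 5
= 64 - 60
= 4
Since discriminant > 0, f'(x) = 0 has 2 real solutions.
Number of critical points: 2

2


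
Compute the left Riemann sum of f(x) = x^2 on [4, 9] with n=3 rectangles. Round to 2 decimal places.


Left Riemann sum uses left endpoints of each subinterval.
Interval: [4, 9], n = 3
dx = (9 - 4) / 3 = 5/3
Left endpoints: [4, 17/3, 22/3]
f values: [16, 289/9, 484/9]
Sum = dx * (sum of f values)
= 5/3 * 917/9
= 4585/27 ≈ 169.81

169.81


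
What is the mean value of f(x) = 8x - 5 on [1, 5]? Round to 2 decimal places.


Average value = 1/(b-a) * integral from a to b of f(x) dx
First compute the integral of 8x - 5:
F(x) = 4x^2 - 5x
F(5) = 4 * 25 - 5 * 5 = 75
F(1) = 4 * 1 - 5 * 1 = -1
Integral = 75 - (-1) = 76
Average = 76 / (5 - 1) = 76 / 4
= 19 = 19.00

19.00


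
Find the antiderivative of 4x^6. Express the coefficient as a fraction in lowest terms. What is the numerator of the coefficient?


Apply the power rule for integration:
integral of ax^n dx = a/(n+1) * x^(n+1) + C
integral of 4x^6 dx
= 4/7 * x^7 + C
The coefficient in lowest terms is 4/7, and its numerator is 4

4


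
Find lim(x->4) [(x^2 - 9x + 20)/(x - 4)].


Direct substitution gives 0/0, so we factor the numerator.
Factor: (x^2 - 9x + 20) = (x - 4)(x - 5)
Cancel the common factor (x - 4):
(x^2 - 9x + 20)/(x - 4) = (x - 5)
Now substitute x = 4:
= (4) - (5) = -1

-1


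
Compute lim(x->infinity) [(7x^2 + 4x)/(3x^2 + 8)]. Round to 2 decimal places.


For limits at infinity with equal-degree polynomials,
we compare leading coefficients.
Numerator leading term: 7x^2
Denominator leading term: 3x^2
Divide both by x^2:
lim = (7 + 4/x) / (3 + 8/x^2)
As x -> infinity, the 1/x and 1/x^2 terms vanish:
= 7/3 ≈ 2.33

2.33


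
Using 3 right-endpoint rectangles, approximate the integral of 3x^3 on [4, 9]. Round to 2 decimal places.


Right Riemann sum uses right endpoints of each subinterval.
Interval: [4, 9], n = 3
dx = (9 - 4) / 3 = 5/3
Right endpoints: [17/3, 22/3, 9]
f values: [4913/9, 10648/9, 2187]
Sum = dx * (sum of f values)
= 5/3 * 3916
= 19580/3 ≈ 6526.67

6526.67


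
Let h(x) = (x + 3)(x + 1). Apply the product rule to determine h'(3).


Let u(x) = x + 3 and v(x) = x + 1
u'(x) = 1
v'(x) = 1
Product rule: h'(x) = u'(x)*v(x) + u(x)*v'(x)
= 1 * (x + 1) + (x + 3) * 1
At x = 3:
u(3) = 1 * 3 + 3 = 6
v(3) = 1 * 3 + 1 = 4
h'(3) = 1 * 4 + 6 * 1
= 4 + 6
= 10

10


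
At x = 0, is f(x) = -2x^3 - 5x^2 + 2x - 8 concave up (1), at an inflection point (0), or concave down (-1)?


Concavity is determined by the sign of f''(x).
f(x) = -2x^3 - 5x^2 + 2x - 8
f'(x) = -6x^2 - 10x + 2
f''(x) = -12x - 10
f''(0) = -12 * 0 - 10
= 0 - 10
= -10
Since f''(0) < 0, the function is concave down (-1)

-1


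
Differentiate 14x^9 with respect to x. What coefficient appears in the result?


We apply the power rule: d/dx [ax^n] = a*n * x^(n-1)
d/dx [14x^9]
= 14 * 9 * x^(9-1)
= 126x^8
The coefficient is 126

126


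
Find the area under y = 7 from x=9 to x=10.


The area under a constant function y = 7 is a rectangle.
Width = 10 - 9 = 1
Height = 7
Area = width * height
= 1 * 7
= 7

7


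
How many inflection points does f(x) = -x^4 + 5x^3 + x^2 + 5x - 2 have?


Inflection points occur where f''(x) = 0 and concavity changes.
f(x) = -x^4 + 5x^3 + x^2 + 5x - 2
f'(x) = -4x^3 + 15x^2 + 2x + 5
f''(x) = -12x^2 + 30x + 2
This is a quadratic in x. Use the discriminant to count real roots.
Discriminant = (30)^2 - 4 * (-12) * 2
= 900 - (-96)
= 996
Since discriminant > 0, f''(x) = 0 has 2 distinct real solutions.
A quadratic with two distinct real roots changes sign at each root, so concavity changes at both.
Number of inflection points: 2

2


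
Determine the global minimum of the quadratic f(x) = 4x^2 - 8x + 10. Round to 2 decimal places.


For a quadratic f(x) = ax^2 + bx + c with a > 0, the minimum is at the vertex.
Vertex x-coordinate: x = -b/(2a)
x = -(-8) / (2 * 4)
x = 8/8 = 1
Substitute back to find the minimum value:
f(1) = 4 * 1^2 - 8 * 1 + 10
= 4 - 8 + 10
= 6 = 6.00

6.00


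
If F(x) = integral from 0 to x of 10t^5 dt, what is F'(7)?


By the Fundamental Theorem of Calculus (Part 1):
If F(x) = integral from 0 to x of f(t) dt, then F'(x) = f(x)
Here f(t) = 10t^5
So F'(x) = 10x^5
Evaluate at x = 7:
F'(7) = 10 * 7^5
= 10 * 16807
= 168070

168070


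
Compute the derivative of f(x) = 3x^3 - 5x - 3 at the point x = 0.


Differentiate f(x) = 3x^3 - 5x - 3 term by term:
f'(x) = 9x^2 - 5
Substitute x = 0:
f'(0) = 9 * 0^2 + 0 * 0 - 5
= 0 + 0 - 5
= -5

-5


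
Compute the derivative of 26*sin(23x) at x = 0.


Apply the chain rule to differentiate 26*sin(23x):
d/dx [26*sin(23x)]
= 26 * cos(23x) * d/dx(23x)
= 26 * 23 * cos(23x)
= 598 * cos(23x)
Evaluate at x = 0:
= 598 * cos(0)
= 598 * 1
= 598

598


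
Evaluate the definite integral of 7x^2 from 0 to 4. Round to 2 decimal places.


Find the antiderivative of 7x^2:
F(x) = 7/3 * x^3
Apply the Fundamental Theorem of Calculus:
F(4) - F(0)
= 7/3 * 4^3 - 7/3 * 0^3
= 7/3 * (64 - 0)
= 7/3 * 64
= 448/3 ≈ 149.33

149.33


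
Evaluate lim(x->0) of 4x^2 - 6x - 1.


Since polynomials are continuous, we use direct substitution.
lim(x->0) of 4x^2 - 6x - 1
= 4 * 0^2 - 6 * 0 - 1
= 0 + 0 - 1
= -1

-1


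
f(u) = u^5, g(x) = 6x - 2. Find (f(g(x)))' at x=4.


Using the chain rule: (f(g(x)))' = f'(g(x)) * g'(x)
First, find g(4):
g(4) = 6 * 4 - 2 = 22
Next, f'(u) = 5u^4
And g'(x) = 6
So f'(g(4)) * g'(4)
= 5 * 22^4 * 6
= 5 * 234256 * 6
= 7027680

7027680


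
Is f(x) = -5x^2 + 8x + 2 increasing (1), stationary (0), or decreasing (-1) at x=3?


Compute f'(x) to determine behavior:
f'(x) = -10x + 8
f'(3) = -10 * 3 + 8
= -30 + 8
= -22
Since f'(3) < 0, the function is decreasing (-1)

-1


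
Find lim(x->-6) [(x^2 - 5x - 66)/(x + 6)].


Direct substitution gives 0/0, so we factor the numerator.
Factor: (x^2 - 5x - 66) = (x + 6)(x - 11)
Cancel the common factor (x + 6):
(x^2 - 5x - 66)/(x + 6) = (x - 11)
Now substitute x = -6:
= (-6) - (11) = -17

-17


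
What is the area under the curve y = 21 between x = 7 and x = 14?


The area under a constant function y = 21 is a rectangle.
Width = 14 - 7 = 7
Height = 21
Area = width * height
= 7 * 21
= 147

147


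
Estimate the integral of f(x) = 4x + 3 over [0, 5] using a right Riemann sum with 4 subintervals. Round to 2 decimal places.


Right Riemann sum uses right endpoints of each subinterval.
Interval: [0, 5], n = 4
dx = (5 - 0) / 4 = 5/4
Right endpoints: [5/4, 5/2, 15/4, 5]
f values: [8, 13, 18, 23]
Sum = dx * (sum of f values)
= 5/4 * 62
= 155/2 = 77.50

77.50


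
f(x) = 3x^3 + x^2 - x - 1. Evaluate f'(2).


Differentiate f(x) = 3x^3 + x^2 - x - 1 term by term:
f'(x) = 9x^2 + 2x - 1
Substitute x = 2:
f'(2) = 9 * 2^2 + 2 * 2 - 1
= 36 + 4 - 1
= 39

39


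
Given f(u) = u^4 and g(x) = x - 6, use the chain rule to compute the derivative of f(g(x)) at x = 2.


Using the chain rule: (f(g(x)))' = f'(g(x)) * g'(x)
First, find g(2):
g(2) = 1 * 2 - 6 = -4
Next, f'(u) = 4u^3
And g'(x) = 1
So f'(g(2)) * g'(2)
= 4 * (-4)^3 * 1
= 4 * (-64) * 1
= -256

-256


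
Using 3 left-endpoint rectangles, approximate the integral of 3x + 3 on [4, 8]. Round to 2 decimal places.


Left Riemann sum uses left endpoints of each subinterval.
Interval: [4, 8], n = 3
dx = (8 - 4) / 3 = 4/3
Left endpoints: [4, 16/3, 20/3]
f values: [15, 19, 23]
Sum = dx * (sum of f values)
= 4/3 * 57
= 76 = 76.00

76.00


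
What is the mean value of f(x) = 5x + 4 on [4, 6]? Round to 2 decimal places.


Average value = 1/(b-a) * integral from a to b of f(x) dx
First compute the integral of 5x + 4:
F(x) = (5/2)x^2 + 4x
F(6) = 5/2 * 36 + 4 * 6 = 114
F(4) = 5/2 * 16 + 4 * 4 = 56
Integral = 114 - 56 = 58
Average = 58 / (6 - 4) = 58 / 2
= 29 = 29.00

29.00


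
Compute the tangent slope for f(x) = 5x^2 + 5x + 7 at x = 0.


The slope of the tangent line equals f'(x) at the point.
f(x) = 5x^2 + 5x + 7
f'(x) = 10x + 5
At x = 0:
f'(0) = 10 * 0 + 5
= 0 + 5
= 5

5


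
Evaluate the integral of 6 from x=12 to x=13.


The integral of a constant k over [a, b] equals k * (b - a).
integral from 12 to 13 of 6 dx
= 6 * (13 - 12)
= 6 * 1
= 6

6


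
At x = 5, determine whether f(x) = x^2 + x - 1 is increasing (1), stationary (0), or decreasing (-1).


Compute f'(x) to determine behavior:
f'(x) = 2x + 1
f'(5) = 2 * 5 + 1
= 10 + 1
= 11
Since f'(5) > 0, the function is increasing (1)

1


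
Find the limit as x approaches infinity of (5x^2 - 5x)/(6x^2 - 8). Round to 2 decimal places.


For limits at infinity with equal-degree polynomials,
we compare leading coefficients.
Numerator leading term: 5x^2
Denominator leading term: 6x^2
Divide both by x^2:
lim = (5 - 5/x) / (6 - 8/x^2)
As x -> infinity, the 1/x and 1/x^2 terms vanish:
= 5/6 ≈ 0.83

0.83


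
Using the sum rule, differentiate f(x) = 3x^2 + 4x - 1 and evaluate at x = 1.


Differentiate term by term using power and sum rules:
f(x) = 3x^2 + 4x - 1
f'(x) = 6x + 4
Substitute x = 1:
f'(1) = 6 * 1 + 4
= 6 + 4
= 10

10


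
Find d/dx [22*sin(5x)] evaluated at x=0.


Apply the chain rule to differentiate 22*sin(5x):
d/dx [22*sin(5x)]
= 22 * cos(5x) * d/dx(5x)
= 22 * 5 * cos(5x)
= 110 * cos(5x)
Evaluate at x = 0:
= 110 * cos(0)
= 110 * 1
= 110

110


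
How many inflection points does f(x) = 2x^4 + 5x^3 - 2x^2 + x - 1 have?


Inflection points occur where f''(x) = 0 and concavity changes.
f(x) = 2x^4 + 5x^3 - 2x^2 + x - 1
f'(x) = 8x^3 + 15x^2 - 4x + 1
f''(x) = 24x^2 + 30x - 4
This is a quadratic in x. Use the discriminant to count real roots.
Discriminant = (30)^2 - 4 * 24 * (-4)
= 900 - (-384)
= 1284
Since discriminant > 0, f''(x) = 0 has 2 distinct real solutions.
A quadratic with two distinct real roots changes sign at each root, so concavity changes at both.
Number of inflection points: 2

2


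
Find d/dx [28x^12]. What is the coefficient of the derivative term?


We apply the power rule: d/dx [ax^n] = a*n * x^(n-1)
d/dx [28x^12]
= 28 * 12 * x^(12-1)
= 336x^11
The coefficient is 336

336


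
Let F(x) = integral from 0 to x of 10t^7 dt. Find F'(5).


By the Fundamental Theorem of Calculus (Part 1):
If F(x) = integral from 0 to x of f(t) dt, then F'(x) = f(x)
Here f(t) = 10t^7
So F'(x) = 10x^7
Evaluate at x = 5:
F'(5) = 10 * 5^7
= 10 * 78125
= 781250

781250


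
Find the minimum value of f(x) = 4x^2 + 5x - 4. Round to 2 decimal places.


For a quadratic f(x) = ax^2 + bx + c with a > 0, the minimum is at the vertex.
Vertex x-coordinate: x = -b/(2a)
x = -(5) / (2 * 4)
x = -5/8
Substitute back to find the minimum value:
f(-5/8) = 4 * (-5/8)^2 + 5 * (-5/8) - 4
= 25/16 - 25/8 - 4
= -89/16 ≈ -5.56

-5.56


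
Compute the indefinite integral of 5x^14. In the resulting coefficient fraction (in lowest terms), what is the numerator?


Apply the power rule for integration:
integral of ax^n dx = a/(n+1) * x^(n+1) + C
integral of 5x^14 dx
= 5/15 * x^15 + C
= 1/3 * x^15 + C
The coefficient in lowest terms is 1/3, and its numerator is 1

1


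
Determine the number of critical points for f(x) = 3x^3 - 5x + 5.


Find where f'(x) = 0:
f(x) = 3x^3 - 5x + 5
f'(x) = 9x^2 - 5
This is a quadratic in x. Use the discriminant to count real roots.
Discriminant = (0)^2 - 4 * 9 * (-5)
= 0 - (-180)
= 180
Since discriminant > 0, f'(x) = 0 has 2 real solutions.
Number of critical points: 2

2


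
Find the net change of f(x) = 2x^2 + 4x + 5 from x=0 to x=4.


Net change = f(b) - f(a)
f(x) = 2x^2 + 4x + 5
Compute f(4):
f(4) = 2 * 4^2 + 4 * 4 + 5
= 32 + 16 + 5
= 53
Compute f(0):
f(0) = 2 * 0^2 + 4 * 0 + 5
= 0 + 0 + 5
= 5
Net change = 53 - 5 = 48

48


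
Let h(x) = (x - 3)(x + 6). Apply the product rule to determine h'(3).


Let u(x) = x - 3 and v(x) = x + 6
u'(x) = 1
v'(x) = 1
Product rule: h'(x) = u'(x)*v(x) + u(x)*v'(x)
= 1 * (x + 6) + (x - 3) * 1
At x = 3:
u(3) = 1 * 3 - 3 = 0
v(3) = 1 * 3 + 6 = 9
h'(3) = 1 * 9 + 0 * 1
= 9 + 0
= 9

9


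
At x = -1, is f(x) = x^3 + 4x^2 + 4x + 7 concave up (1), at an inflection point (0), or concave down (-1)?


Concavity is determined by the sign of f''(x).
f(x) = x^3 + 4x^2 + 4x + 7
f'(x) = 3x^2 + 8x + 4
f''(x) = 6x + 8
f''(-1) = 6 * (-1) + 8
= -6 + 8
= 2
Since f''(-1) > 0, the function is concave up (1)

1


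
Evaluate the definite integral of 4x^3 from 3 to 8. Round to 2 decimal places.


Find the antiderivative of 4x^3:
F(x) = 4/4 * x^4
Apply the Fundamental Theorem of Calculus:
F(8) - F(3)
= 4/4 * 8^4 - 4/4 * 3^4
= 4/4 * (4096 - 81)
= 4/4 * 4015
= 4015 = 4015.00

4015.00


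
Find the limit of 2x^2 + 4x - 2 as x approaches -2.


Since polynomials are continuous, we use direct substitution.
lim(x->-2) of 2x^2 + 4x - 2
= 2 * (-2)^2 + 4 * (-2) - 2
= 8 - 8 - 2
= -2

-2


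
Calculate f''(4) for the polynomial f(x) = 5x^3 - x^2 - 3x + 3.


First derivative:
f'(x) = 15x^2 - 2x - 3
Second derivative:
f''(x) = 30x - 2
Substitute x = 4:
f''(4) = 30 * 4 - 2
= 120 - 2
= 118

118


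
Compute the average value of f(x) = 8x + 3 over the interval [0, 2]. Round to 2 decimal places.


Average value = 1/(b-a) * integral from a to b of f(x) dx
First compute the integral of 8x + 3:
F(x) = 4x^2 + 3x
F(2) = 4 * 4 + 3 * 2 = 22
F(0) = 4 * 0 + 3 * 0 = 0
Integral = 22 - 0 = 22
Average = 22 / (2 - 0) = 22 / 2
= 11 = 11.00

11.00


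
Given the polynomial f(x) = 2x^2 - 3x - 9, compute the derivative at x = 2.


Differentiate term by term using power and sum rules:
f(x) = 2x^2 - 3x - 9
f'(x) = 4x - 3
Substitute x = 2:
f'(2) = 4 * 2 - 3
= 8 - 3
= 5

5


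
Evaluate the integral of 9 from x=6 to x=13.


The integral of a constant k over [a, b] equals k * (b - a).
integral from 6 to 13 of 9 dx
= 9 * (13 - 6)
= 9 * 7
= 63

63


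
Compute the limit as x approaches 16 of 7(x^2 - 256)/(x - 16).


Direct substitution gives 0/0, so we factor the numerator.
Factor: 7(x^2 - 256) = 7 * (x - 16)(x + 16)
Cancel the common factor (x - 16):
7(x^2 - 256)/(x - 16) = 7 * (x + 16)
Now substitute x = 16:
= 7 * (16 + 16) = 224

224


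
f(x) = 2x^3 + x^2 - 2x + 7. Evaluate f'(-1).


Differentiate f(x) = 2x^3 + x^2 - 2x + 7 term by term:
f'(x) = 6x^2 + 2x - 2
Substitute x = -1:
f'(-1) = 6 * (-1)^2 + 2 * (-1) - 2
= 6 - 2 - 2
= 2

2


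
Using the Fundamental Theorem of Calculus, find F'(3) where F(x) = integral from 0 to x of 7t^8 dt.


By the Fundamental Theorem of Calculus (Part 1):
If F(x) = integral from 0 to x of f(t) dt, then F'(x) = f(x)
Here f(t) = 7t^8
So F'(x) = 7x^8
Evaluate at x = 3:
F'(3) = 7 * 3^8
= 7 * 6561
= 45927

45927


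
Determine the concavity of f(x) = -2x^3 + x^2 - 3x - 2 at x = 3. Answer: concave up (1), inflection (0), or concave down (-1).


Concavity is determined by the sign of f''(x).
f(x) = -2x^3 + x^2 - 3x - 2
f'(x) = -6x^2 + 2x - 3
f''(x) = -12x + 2
f''(3) = -12 * 3 + 2
= -36 + 2
= -34
Since f''(3) < 0, the function is concave down (-1)

-1


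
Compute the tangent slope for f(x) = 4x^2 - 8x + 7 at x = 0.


The slope of the tangent line equals f'(x) at the point.
f(x) = 4x^2 - 8x + 7
f'(x) = 8x - 8
At x = 0:
f'(0) = 8 * 0 - 8
= 0 - 8
= -8

-8


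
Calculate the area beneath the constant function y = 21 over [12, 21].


The area under a constant function y = 21 is a rectangle.
Width = 21 - 12 = 9
Height = 21
Area = width * height
= 9 * 21
= 189

189


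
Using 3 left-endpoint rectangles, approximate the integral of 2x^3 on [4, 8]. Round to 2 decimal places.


Left Riemann sum uses left endpoints of each subinterval.
Interval: [4, 8], n = 3
dx = (8 - 4) / 3 = 4/3
Left endpoints: [4, 16/3, 20/3]
f values: [128, 8192/27, 16000/27]
Sum = dx * (sum of f values)
= 4/3 * 1024
= 4096/3 ≈ 1365.33

1365.33


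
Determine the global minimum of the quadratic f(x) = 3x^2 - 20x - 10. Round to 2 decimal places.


For a quadratic f(x) = ax^2 + bx + c with a > 0, the minimum is at the vertex.
Vertex x-coordinate: x = -b/(2a)
x = -(-20) / (2 * 3)
x = 20/6 = 10/3
Substitute back to find the minimum value:
f(10/3) = 3 * (10/3)^2 - 20 * (10/3) - 10
= 100/3 - 200/3 - 10
= -130/3 ≈ -43.33

-43.33


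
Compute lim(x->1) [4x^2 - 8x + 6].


Since polynomials are continuous, we use direct substitution.
lim(x->1) of 4x^2 - 8x + 6
= 4 * 1^2 - 8 * 1 + 6
= 4 - 8 + 6
= 2

2


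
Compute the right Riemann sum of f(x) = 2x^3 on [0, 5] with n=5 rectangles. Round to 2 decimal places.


Right Riemann sum uses right endpoints of each subinterval.
Interval: [0, 5], n = 5
dx = (5 - 0) / 5 = 1
Right endpoints: [1, 2, 3, 4, 5]
f values: [2, 16, 54, 128, 250]
Sum = dx * (sum of f values)
= 1 * 450
= 450 = 450.00

450.00


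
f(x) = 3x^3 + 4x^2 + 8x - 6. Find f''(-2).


First derivative:
f'(x) = 9x^2 + 8x + 8
Second derivative:
f''(x) = 18x + 8
Substitute x = -2:
f''(-2) = 18 * (-2) + 8
= -36 + 8
= -28

-28


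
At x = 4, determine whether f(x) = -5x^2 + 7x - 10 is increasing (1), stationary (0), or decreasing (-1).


Compute f'(x) to determine behavior:
f'(x) = -10x + 7
f'(4) = -10 * 4 + 7
= -40 + 7
= -33
Since f'(4) < 0, the function is decreasing (-1)

-1


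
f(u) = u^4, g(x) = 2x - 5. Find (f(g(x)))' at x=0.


Using the chain rule: (f(g(x)))' = f'(g(x)) * g'(x)
First, find g(0):
g(0) = 2 * 0 - 5 = -5
Next, f'(u) = 4u^3
And g'(x) = 2
So f'(g(0)) * g'(0)
= 4 * (-5)^3 * 2
= 4 * (-125) * 2
= -1000

-1000


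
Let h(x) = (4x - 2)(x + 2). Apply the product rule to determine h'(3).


Let u(x) = 4x - 2 and v(x) = x + 2
u'(x) = 4
v'(x) = 1
Product rule: h'(x) = u'(x)*v(x) + u(x)*v'(x)
= 4 * (x + 2) + (4x - 2) * 1
At x = 3:
u(3) = 4 * 3 - 2 = 10
v(3) = 1 * 3 + 2 = 5
h'(3) = 4 * 5 + 10 * 1
= 20 + 10
= 30

30


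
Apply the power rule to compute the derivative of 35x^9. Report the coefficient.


We apply the power rule: d/dx [ax^n] = a*n * x^(n-1)
d/dx [35x^9]
= 35 * 9 * x^(9-1)
= 315x^8
The coefficient is 315

315


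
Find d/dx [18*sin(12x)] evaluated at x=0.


Apply the chain rule to differentiate 18*sin(12x):
d/dx [18*sin(12x)]
= 18 * cos(12x) * d/dx(12x)
= 18 * 12 * cos(12x)
= 216 * cos(12x)
Evaluate at x = 0:
= 216 * cos(0)
= 216 * 1
= 216

216


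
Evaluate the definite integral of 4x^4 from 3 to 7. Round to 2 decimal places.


Find the antiderivative of 4x^4:
F(x) = 4/5 * x^5
Apply the Fundamental Theorem of Calculus:
F(7) - F(3)
= 4/5 * 7^5 - 4/5 * 3^5
= 4/5 * (16807 - 243)
= 4/5 * 16564
= 66256/5 = 13251.20

13251.20


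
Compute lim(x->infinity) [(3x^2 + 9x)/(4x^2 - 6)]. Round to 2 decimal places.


For limits at infinity with equal-degree polynomials,
we compare leading coefficients.
Numerator leading term: 3x^2
Denominator leading term: 4x^2
Divide both by x^2:
lim = (3 + 9/x) / (4 - 6/x^2)
As x -> infinity, the 1/x and 1/x^2 terms vanish:
= 3/4 = 0.75

0.75


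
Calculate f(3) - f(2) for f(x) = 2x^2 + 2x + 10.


Net change = f(b) - f(a)
f(x) = 2x^2 + 2x + 10
Compute f(3):
f(3) = 2 * 3^2 + 2 * 3 + 10
= 18 + 6 + 10
= 34
Compute f(2):
f(2) = 2 * 2^2 + 2 * 2 + 10
= 8 + 4 + 10
= 22
Net change = 34 - 22 = 12

12


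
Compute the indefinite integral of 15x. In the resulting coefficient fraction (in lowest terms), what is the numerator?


Apply the power rule for integration:
integral of ax^n dx = a/(n+1) * x^(n+1) + C
integral of 15x dx
= 15/2 * x^2 + C
The coefficient in lowest terms is 15/2, and its numerator is 15

15


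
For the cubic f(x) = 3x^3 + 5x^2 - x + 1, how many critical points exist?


Find where f'(x) = 0:
f(x) = 3x^3 + 5x^2 - x + 1
f'(x) = 9x^2 + 10x - 1
This is a quadratic in x. Use the discriminant to count real roots.
Discriminant = (10)^2 - 4 * 9 * (-1)
= 100 - (-36)
= 136
Since discriminant > 0, f'(x) = 0 has 2 real solutions.
Number of critical points: 2

2


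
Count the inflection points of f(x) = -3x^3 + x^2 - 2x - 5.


Inflection points occur where f''(x) = 0 and concavity changes.
f(x) = -3x^3 + x^2 - 2x - 5
f'(x) = -9x^2 + 2x - 2
f''(x) = -18x + 2
Set f''(x) = 0:
-18x + 2 = 0
x = -2 / (-18) = 1/9
Since f''(x) is linear (degree 1), it changes sign at this point.
Therefore there is exactly 1 inflection point.

1


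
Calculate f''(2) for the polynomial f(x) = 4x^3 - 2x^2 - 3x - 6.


First derivative:
f'(x) = 12x^2 - 4x - 3
Second derivative:
f''(x) = 24x - 4
Substitute x = 2:
f''(2) = 24 * 2 - 4
= 48 - 4
= 44

44


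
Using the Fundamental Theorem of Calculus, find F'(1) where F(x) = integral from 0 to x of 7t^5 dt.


By the Fundamental Theorem of Calculus (Part 1):
If F(x) = integral from 0 to x of f(t) dt, then F'(x) = f(x)
Here f(t) = 7t^5
So F'(x) = 7x^5
Evaluate at x = 1:
F'(1) = 7 * 1^5
= 7 * 1
= 7

7


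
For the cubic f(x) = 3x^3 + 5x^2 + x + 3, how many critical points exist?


Find where f'(x) = 0:
f(x) = 3x^3 + 5x^2 + x + 3
f'(x) = 9x^2 + 10x + 1
This is a quadratic in x. Use the discriminant to count real roots.
Discriminant = (10)^2 - 4 * 9 * 1
= 100 - 36
= 64
Since discriminant > 0, f'(x) = 0 has 2 real solutions.
Number of critical points: 2

2


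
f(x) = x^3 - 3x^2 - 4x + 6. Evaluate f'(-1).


Differentiate f(x) = x^3 - 3x^2 - 4x + 6 term by term:
f'(x) = 3x^2 - 6x - 4
Substitute x = -1:
f'(-1) = 3 * (-1)^2 - 6 * (-1) - 4
= 3 + 6 - 4
= 5

5


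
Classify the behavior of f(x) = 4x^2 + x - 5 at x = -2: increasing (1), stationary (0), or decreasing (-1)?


Compute f'(x) to determine behavior:
f'(x) = 8x + 1
f'(-2) = 8 * (-2) + 1
= -16 + 1
= -15
Since f'(-2) < 0, the function is decreasing (-1)

-1


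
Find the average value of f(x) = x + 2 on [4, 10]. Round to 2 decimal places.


Average value = 1/(b-a) * integral from a to b of f(x) dx
First compute the integral of x + 2:
F(x) = (1/2)x^2 + 2x
F(10) = 1/2 * 100 + 2 * 10 = 70
F(4) = 1/2 * 16 + 2 * 4 = 16
Integral = 70 - 16 = 54
Average = 54 / (10 - 4) = 54 / 6
= 9 = 9.00

9.00


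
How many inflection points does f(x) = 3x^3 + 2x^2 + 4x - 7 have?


Inflection points occur where f''(x) = 0 and concavity changes.
f(x) = 3x^3 + 2x^2 + 4x - 7
f'(x) = 9x^2 + 4x + 4
f''(x) = 18x + 4
Set f''(x) = 0:
18x + 4 = 0
x = -4 / 18 = -2/9
Since f''(x) is linear (degree 1), it changes sign at this point.
Therefore there is exactly 1 inflection point.

1


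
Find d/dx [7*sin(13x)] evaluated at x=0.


Apply the chain rule to differentiate 7*sin(13x):
d/dx [7*sin(13x)]
= 7 * cos(13x) * d/dx(13x)
= 7 * 13 * cos(13x)
= 91 * cos(13x)
Evaluate at x = 0:
= 91 * cos(0)
= 91 * 1
= 91

91


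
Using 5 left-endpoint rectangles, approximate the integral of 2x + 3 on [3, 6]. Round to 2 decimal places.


Left Riemann sum uses left endpoints of each subinterval.
Interval: [3, 6], n = 5
dx = (6 - 3) / 5 = 3/5
Left endpoints: [3, 18/5, 21/5, 24/5, 27/5]
f values: [9, 51/5, 57/5, 63/5, 69/5]
Sum = dx * (sum of f values)
= 3/5 * 57
= 171/5 = 34.20

34.20


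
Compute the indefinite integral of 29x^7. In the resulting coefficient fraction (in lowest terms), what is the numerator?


Apply the power rule for integration:
integral of ax^n dx = a/(n+1) * x^(n+1) + C
integral of 29x^7 dx
= 29/8 * x^8 + C
The coefficient in lowest terms is 29/8, and its numerator is 29

29


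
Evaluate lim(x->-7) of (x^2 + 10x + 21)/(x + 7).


Direct substitution gives 0/0, so we factor the numerator.
Factor: (x^2 + 10x + 21) = (x + 7)(x + 3)
Cancel the common factor (x + 7):
(x^2 + 10x + 21)/(x + 7) = (x + 3)
Now substitute x = -7:
= (-7) - (-3) = -4

-4


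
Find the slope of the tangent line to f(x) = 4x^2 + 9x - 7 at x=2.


The slope of the tangent line equals f'(x) at the point.
f(x) = 4x^2 + 9x - 7
f'(x) = 8x + 9
At x = 2:
f'(2) = 8 * 2 + 9
= 16 + 9
= 25

25


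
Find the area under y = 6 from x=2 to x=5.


The area under a constant function y = 6 is a rectangle.
Width = 5 - 2 = 3
Height = 6
Area = width * height
= 3 * 6
= 18

18


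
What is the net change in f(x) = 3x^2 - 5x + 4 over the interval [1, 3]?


Net change = f(b) - f(a)
f(x) = 3x^2 - 5x + 4
Compute f(3):
f(3) = 3 * 3^2 - 5 * 3 + 4
= 27 - 15 + 4
= 16
Compute f(1):
f(1) = 3 * 1^2 - 5 * 1 + 4
= 3 - 5 + 4
= 2
Net change = 16 - 2 = 14

14


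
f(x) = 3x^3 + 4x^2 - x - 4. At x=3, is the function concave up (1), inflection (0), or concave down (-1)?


Concavity is determined by the sign of f''(x).
f(x) = 3x^3 + 4x^2 - x - 4
f'(x) = 9x^2 + 8x - 1
f''(x) = 18x + 8
f''(3) = 18 * 3 + 8
= 54 + 8
= 62
Since f''(3) > 0, the function is concave up (1)

1


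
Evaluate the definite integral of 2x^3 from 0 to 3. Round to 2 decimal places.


Find the antiderivative of 2x^3:
F(x) = 2/4 * x^4
Apply the Fundamental Theorem of Calculus:
F(3) - F(0)
= 2/4 * 3^4 - 2/4 * 0^4
= 2/4 * (81 - 0)
= 2/4 * 81
= 81/2 = 40.50

40.50


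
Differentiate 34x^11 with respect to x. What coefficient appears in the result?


We apply the power rule: d/dx [ax^n] = a*n * x^(n-1)
d/dx [34x^11]
= 34 * 11 * x^(11-1)
= 374x^10
The coefficient is 374

374


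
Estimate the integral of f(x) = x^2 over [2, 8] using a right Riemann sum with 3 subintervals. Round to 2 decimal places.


Right Riemann sum uses right endpoints of each subinterval.
Interval: [2, 8], n = 3
dx = (8 - 2) / 3 = 2
Right endpoints: [4, 6, 8]
f values: [16, 36, 64]
Sum = dx * (sum of f values)
= 2 * 116
= 232 = 232.00

232.00


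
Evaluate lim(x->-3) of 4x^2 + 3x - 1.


Since polynomials are continuous, we use direct substitution.
lim(x->-3) of 4x^2 + 3x - 1
= 4 * (-3)^2 + 3 * (-3) - 1
= 36 - 9 - 1
= 26

26


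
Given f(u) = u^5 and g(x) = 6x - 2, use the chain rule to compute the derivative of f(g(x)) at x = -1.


Using the chain rule: (f(g(x)))' = f'(g(x)) * g'(x)
First, find g(-1):
g(-1) = 6 * (-1) - 2 = -8
Next, f'(u) = 5u^4
And g'(x) = 6
So f'(g(-1)) * g'(-1)
= 5 * (-8)^4 * 6
= 5 * 4096 * 6
= 122880

122880


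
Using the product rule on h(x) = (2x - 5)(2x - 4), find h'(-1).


Let u(x) = 2x - 5 and v(x) = 2x - 4
u'(x) = 2
v'(x) = 2
Product rule: h'(x) = u'(x)*v(x) + u(x)*v'(x)
= 2 * (2x - 4) + (2x - 5) * 2
At x = -1:
u(-1) = 2 * (-1) - 5 = -7
v(-1) = 2 * (-1) - 4 = -6
h'(-1) = 2 * (-6) + (-7) * 2
= -12 - 14
= -26

-26


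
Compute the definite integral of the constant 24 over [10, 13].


The integral of a constant k over [a, b] equals k * (b - a).
integral from 10 to 13 of 24 dx
= 24 * (13 - 10)
= 24 * 3
= 72

72


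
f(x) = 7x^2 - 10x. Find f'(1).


Differentiate term by term using power and sum rules:
f(x) = 7x^2 - 10x
f'(x) = 14x - 10
Substitute x = 1:
f'(1) = 14 * 1 - 10
= 14 - 10
= 4

4


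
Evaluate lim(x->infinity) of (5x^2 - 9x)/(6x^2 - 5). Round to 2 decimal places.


For limits at infinity with equal-degree polynomials,
we compare leading coefficients.
Numerator leading term: 5x^2
Denominator leading term: 6x^2
Divide both by x^2:
lim = (5 - 9/x) / (6 - 5/x^2)
As x -> infinity, the 1/x and 1/x^2 terms vanish:
= 5/6 ≈ 0.83

0.83


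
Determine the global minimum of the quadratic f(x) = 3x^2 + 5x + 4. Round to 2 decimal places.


For a quadratic f(x) = ax^2 + bx + c with a > 0, the minimum is at the vertex.
Vertex x-coordinate: x = -b/(2a)
x = -(5) / (2 * 3)
x = -5/6
Substitute back to find the minimum value:
f(-5/6) = 3 * (-5/6)^2 + 5 * (-5/6) + 4
= 25/12 - 25/6 + 4
= 23/12 ≈ 1.92

1.92


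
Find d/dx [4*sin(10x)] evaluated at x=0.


Apply the chain rule to differentiate 4*sin(10x):
d/dx [4*sin(10x)]
= 4 * cos(10x) * d/dx(10x)
= 4 * 10 * cos(10x)
= 40 * cos(10x)
Evaluate at x = 0:
= 40 * cos(0)
= 40 * 1
= 40

40


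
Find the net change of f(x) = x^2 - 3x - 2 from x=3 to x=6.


Net change = f(b) - f(a)
f(x) = x^2 - 3x - 2
Compute f(6):
f(6) = 1 * 6^2 - 3 * 6 - 2
= 36 - 18 - 2
= 16
Compute f(3):
f(3) = 1 * 3^2 - 3 * 3 - 2
= 9 - 9 - 2
= -2
Net change = 16 - (-2) = 18

18


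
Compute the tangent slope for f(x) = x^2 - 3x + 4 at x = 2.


The slope of the tangent line equals f'(x) at the point.
f(x) = x^2 - 3x + 4
f'(x) = 2x - 3
At x = 2:
f'(2) = 2 * 2 - 3
= 4 - 3
= 1

1


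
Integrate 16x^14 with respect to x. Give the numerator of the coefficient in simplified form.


Apply the power rule for integration:
integral of ax^n dx = a/(n+1) * x^(n+1) + C
integral of 16x^14 dx
= 16/15 * x^15 + C
The coefficient in lowest terms is 16/15, and its numerator is 16

16


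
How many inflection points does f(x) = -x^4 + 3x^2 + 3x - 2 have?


Inflection points occur where f''(x) = 0 and concavity changes.
f(x) = -x^4 + 3x^2 + 3x - 2
f'(x) = -4x^3 + 6x + 3
f''(x) = -12x^2 + 6
This is a quadratic in x. Use the discriminant to count real roots.
Discriminant = (0)^2 - 4 * (-12) * 6
= 0 - (-288)
= 288
Since discriminant > 0, f''(x) = 0 has 2 distinct real solutions.
A quadratic with two distinct real roots changes sign at each root, so concavity changes at both.
Number of inflection points: 2

2


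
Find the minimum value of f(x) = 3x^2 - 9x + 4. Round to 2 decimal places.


For a quadratic f(x) = ax^2 + bx + c with a > 0, the minimum is at the vertex.
Vertex x-coordinate: x = -b/(2a)
x = -(-9) / (2 * 3)
x = 9/6 = 3/2
Substitute back to find the minimum value:
f(3/2) = 3 * (3/2)^2 - 9 * (3/2) + 4
= 27/4 - 27/2 + 4
= -11/4 = -2.75

-2.75


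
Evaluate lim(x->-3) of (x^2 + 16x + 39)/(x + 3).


Direct substitution gives 0/0, so we factor the numerator.
Factor: (x^2 + 16x + 39) = (x + 3)(x + 13)
Cancel the common factor (x + 3):
(x^2 + 16x + 39)/(x + 3) = (x + 13)
Now substitute x = -3:
= (-3) - (-13) = 10

10


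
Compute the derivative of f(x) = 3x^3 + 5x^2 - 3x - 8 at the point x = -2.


Differentiate f(x) = 3x^3 + 5x^2 - 3x - 8 term by term:
f'(x) = 9x^2 + 10x - 3
Substitute x = -2:
f'(-2) = 9 * (-2)^2 + 10 * (-2) - 3
= 36 - 20 - 3
= 13

13


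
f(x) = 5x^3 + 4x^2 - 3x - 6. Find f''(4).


First derivative:
f'(x) = 15x^2 + 8x - 3
Second derivative:
f''(x) = 30x + 8
Substitute x = 4:
f''(4) = 30 * 4 + 8
= 120 + 8
= 128

128


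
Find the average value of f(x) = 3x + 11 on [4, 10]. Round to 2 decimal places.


Average value = 1/(b-a) * integral from a to b of f(x) dx
First compute the integral of 3x + 11:
F(x) = (3/2)x^2 + 11x
F(10) = 3/2 * 100 + 11 * 10 = 260
F(4) = 3/2 * 16 + 11 * 4 = 68
Integral = 260 - 68 = 192
Average = 192 / (10 - 4) = 192 / 6
= 32 = 32.00

32.00


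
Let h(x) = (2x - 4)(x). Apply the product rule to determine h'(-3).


Let u(x) = 2x - 4 and v(x) = x
u'(x) = 2
v'(x) = 1
Product rule: h'(x) = u'(x)*v(x) + u(x)*v'(x)
= 2 * (x) + (2x - 4) * 1
At x = -3:
u(-3) = 2 * (-3) - 4 = -10
v(-3) = 1 * (-3) + 0 = -3
h'(-3) = 2 * (-3) + (-10) * 1
= -6 - 10
= -16

-16


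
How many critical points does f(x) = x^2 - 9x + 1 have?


Find where f'(x) = 0:
f'(x) = 2x - 9
Set f'(x) = 0:
2x - 9 = 0
x = 9 / 2 = 9/2
This is a linear equation in x, so there is exactly one solution.
Number of critical points: 1

1


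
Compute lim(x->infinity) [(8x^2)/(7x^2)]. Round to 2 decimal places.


For limits at infinity with equal-degree polynomials,
we compare leading coefficients.
Numerator leading term: 8x^2
Denominator leading term: 7x^2
Divide both by x^2:
lim = (8) / (7)
As x -> infinity, the 1/x and 1/x^2 terms vanish:
= 8/7 ≈ 1.14

1.14


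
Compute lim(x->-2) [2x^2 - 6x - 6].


Since polynomials are continuous, we use direct substitution.
lim(x->-2) of 2x^2 - 6x - 6
= 2 * (-2)^2 - 6 * (-2) - 6
= 8 + 12 - 6
= 14

14


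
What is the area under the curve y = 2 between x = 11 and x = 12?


The area under a constant function y = 2 is a rectangle.
Width = 12 - 11 = 1
Height = 2
Area = width * height
= 1 * 2
= 2

2


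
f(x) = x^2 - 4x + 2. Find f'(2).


Differentiate term by term using power and sum rules:
f(x) = x^2 - 4x + 2
f'(x) = 2x - 4
Substitute x = 2:
f'(2) = 2 * 2 - 4
= 4 - 4
= 0

0
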